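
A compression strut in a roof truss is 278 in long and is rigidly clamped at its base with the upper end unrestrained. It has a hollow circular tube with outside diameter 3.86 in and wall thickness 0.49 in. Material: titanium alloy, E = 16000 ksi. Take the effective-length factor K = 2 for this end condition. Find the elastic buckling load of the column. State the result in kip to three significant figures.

Inner diameter d_i = 3.86 − 2×0.49 = 2.880 in
I = π(d_o⁴ − d_i⁴)/64 = π(3.86⁴ − 2.880⁴)/64 = 7.520 in⁴
Effective length L_e = K·L = 2 × 278 = 556.0 in
P_cr = π²EI / L_e² = π² × 16000×10³ × 7.520 / 556.0² = 3.842×10^3 lb

P_cr ≈ 3.84 kip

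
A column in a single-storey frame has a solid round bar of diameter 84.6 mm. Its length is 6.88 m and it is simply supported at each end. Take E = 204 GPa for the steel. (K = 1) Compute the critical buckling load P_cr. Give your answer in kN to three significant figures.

I = πd⁴/64 = π×84.6⁴/64 = 2.514×10^6 mm⁴
I = 2.514×10^6 mm⁴ = 2.514×10^-6 m⁴
Effective length L_e = K·L = 1 × 6.88 = 6.880 m
P_cr = π²EI / L_e² = π² × 204×10⁹ × 2.514×10^-6 / 6.880² = 1.070×10^5 N

P_cr ≈ 107 kN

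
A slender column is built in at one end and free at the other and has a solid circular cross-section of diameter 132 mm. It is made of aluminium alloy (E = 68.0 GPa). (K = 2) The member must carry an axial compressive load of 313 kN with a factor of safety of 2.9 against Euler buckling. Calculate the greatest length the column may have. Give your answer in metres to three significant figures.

I = πd⁴/64 = π×132⁴/64 = 1.490×10^7 mm⁴
I = 1.490×10^-5 m⁴
Required critical load P_cr = n·P = 2.9 × 313 = 907.7 kN = 9.077×10^5 N
From P_cr = π²EI/(K·L)²:  L = (1/K)·√(π²EI/P_cr) = (1/2)·√(π²×6.80×10^10×1.490×10^-5/9.077×10^5)
L = 1.66 m

L_max ≈ 1.66 m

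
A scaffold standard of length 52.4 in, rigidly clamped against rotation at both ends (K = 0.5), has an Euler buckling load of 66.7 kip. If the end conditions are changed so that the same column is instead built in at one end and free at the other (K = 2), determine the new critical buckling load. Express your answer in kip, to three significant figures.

P_cr ≈ 4.17 kip

P_cr ∝ 1/K², so P_cr,new = P_cr,old × (K_old/K_new)² = 66.7 × (0.5/2)²
= 66.7 × 0.06250 = 4.17 kip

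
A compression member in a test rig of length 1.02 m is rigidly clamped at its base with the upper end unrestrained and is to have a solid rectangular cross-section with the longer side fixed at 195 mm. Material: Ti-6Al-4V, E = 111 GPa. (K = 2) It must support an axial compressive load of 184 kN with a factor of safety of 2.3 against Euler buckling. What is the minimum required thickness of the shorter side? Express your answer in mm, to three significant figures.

Required P_cr = n·P = 2.3 × 184 = 423.2 kN
L_e = K·L = 2 × 1.02 = 2.040 m
Required I = P_cr·L_e²/(π²E) = 4.232×10^5 × 2.040² / (π² × 1.11×10^11) = 1.608×10^-6 m⁴
I_req = 1.608×10^6 mm⁴
Rectangle, weak axis: I_min = h·b³/12 with h = 195 mm fixed  ⇒  b = (12I/h)^(1/3) = 46.2 mm

b ≈ 46.2 mm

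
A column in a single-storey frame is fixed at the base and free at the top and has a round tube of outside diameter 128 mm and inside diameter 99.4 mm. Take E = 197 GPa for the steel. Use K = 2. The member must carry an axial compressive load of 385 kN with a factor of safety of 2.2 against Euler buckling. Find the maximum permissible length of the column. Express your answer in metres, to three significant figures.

d_o = 128 mm, d_i = 99.4 mm
I = π(d_o⁴ − d_i⁴)/64 = π(128⁴ − 99.40⁴)/64 = 8.385×10^6 mm⁴
I = 8.385×10^-6 m⁴
Required critical load P_cr = n·P = 2.2 × 385 = 847.0 kN = 8.470×10^5 N
From P_cr = π²EI/(K·L)²:  L = (1/K)·√(π²EI/P_cr) = (1/2)·√(π²×1.97×10^11×8.385×10^-6/8.470×10^5)
L = 2.19 m

L_max ≈ 2.19 m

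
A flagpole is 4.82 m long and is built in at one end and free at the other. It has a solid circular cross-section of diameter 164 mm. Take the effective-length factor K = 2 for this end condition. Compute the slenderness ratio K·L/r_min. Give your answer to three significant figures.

λ ≈ 235

For a solid circle r = d/4 = 164/4 = 41.00 mm
L_e = K·L = 2 × 4.82 m = 9.640 m = 9640.0 mm
λ = L_e / r_min = 9640.0 / 41.00 = 235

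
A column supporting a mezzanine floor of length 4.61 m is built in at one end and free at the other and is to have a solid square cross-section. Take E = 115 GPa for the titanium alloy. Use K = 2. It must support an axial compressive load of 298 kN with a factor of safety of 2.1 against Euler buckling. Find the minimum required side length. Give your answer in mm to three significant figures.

a ≈ 154 mm

Required P_cr = n·P = 2.1 × 298 = 625.8 kN
L_e = K·L = 2 × 4.61 = 9.220 m
Required I = P_cr·L_e²/(π²E) = 6.258×10^5 × 9.220² / (π² × 1.15×10^11) = 4.687×10^-5 m⁴
I_req = 4.687×10^7 mm⁴
Solid square: I = a⁴/12  ⇒  a = (12I)^(1/4) = (12×4.687×10^7)^(1/4) = 154 mm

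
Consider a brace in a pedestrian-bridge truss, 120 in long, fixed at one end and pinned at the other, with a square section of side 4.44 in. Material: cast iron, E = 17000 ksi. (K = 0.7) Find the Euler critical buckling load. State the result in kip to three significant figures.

I = a⁴/12 = 4.44⁴/12 = 32.39 in⁴
Effective length L_e = K·L = 0.7 × 120 = 84.00 in
P_cr = π²EI / L_e² = π² × 17000×10³ × 32.39 / 84.00² = 7.701×10^5 lb

P_cr ≈ 770 kip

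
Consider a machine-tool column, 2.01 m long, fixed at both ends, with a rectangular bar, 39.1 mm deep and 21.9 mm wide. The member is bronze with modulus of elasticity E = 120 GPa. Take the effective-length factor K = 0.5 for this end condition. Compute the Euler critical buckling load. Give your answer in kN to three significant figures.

P_cr ≈ 40.1 kN

Buckling occurs about the weak axis: I_min = h·b³/12 with b = 21.9 mm (the shorter side).
I_min = 39.1×21.9³/12 = 3.422×10^4 mm⁴
I = 3.422×10^4 mm⁴ = 3.422×10^-8 m⁴
Effective length L_e = K·L = 0.5 × 2.01 = 1.005 m
P_cr = π²EI / L_e² = π² × 120×10⁹ × 3.422×10^-8 / 1.005² = 4.013×10^4 N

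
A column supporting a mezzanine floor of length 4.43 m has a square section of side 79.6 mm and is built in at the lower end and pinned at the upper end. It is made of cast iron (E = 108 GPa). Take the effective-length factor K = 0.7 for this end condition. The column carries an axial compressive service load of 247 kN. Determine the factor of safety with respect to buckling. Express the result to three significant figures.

I = a⁴/12 = 79.6⁴/12 = 3.346×10^6 mm⁴
I = 3.346×10^6 mm⁴ = 3.346×10^-6 m⁴
Effective length L_e = K·L = 0.7 × 4.43 = 3.101 m
P_cr = π²EI / L_e² = π² × 108×10⁹ × 3.346×10^-6 / 3.101² = 3.708×10^5 N
Factor of safety n = P_cr / P = 370.84 / 247 = 1.50

n ≈ 1.50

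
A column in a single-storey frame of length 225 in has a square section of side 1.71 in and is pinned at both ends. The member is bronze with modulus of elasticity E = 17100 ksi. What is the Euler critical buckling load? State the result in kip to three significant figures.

P_cr ≈ 2.38 kip

I = a⁴/12 = 1.71⁴/12 = 0.7125 in⁴
Effective length L_e = K·L = 1 × 225 = 225.0 in
P_cr = π²EI / L_e² = π² × 17100×10³ × 0.7125 / 225.0² = 2.375×10^3 lb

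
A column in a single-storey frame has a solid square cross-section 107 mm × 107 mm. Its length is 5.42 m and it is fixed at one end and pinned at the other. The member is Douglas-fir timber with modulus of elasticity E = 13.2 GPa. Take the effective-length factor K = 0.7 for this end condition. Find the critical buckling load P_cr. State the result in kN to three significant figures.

I = a⁴/12 = 107⁴/12 = 1.092×10^7 mm⁴
I = 1.092×10^7 mm⁴ = 1.092×10^-5 m⁴
Effective length L_e = K·L = 0.7 × 5.42 = 3.794 m
P_cr = π²EI / L_e² = π² × 13.2×10⁹ × 1.092×10^-5 / 3.794² = 9.886×10^4 N

P_cr ≈ 98.9 kN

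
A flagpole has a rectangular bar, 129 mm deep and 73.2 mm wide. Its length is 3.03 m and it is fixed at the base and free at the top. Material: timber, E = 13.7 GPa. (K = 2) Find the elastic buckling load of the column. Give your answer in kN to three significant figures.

P_cr ≈ 15.5 kN

Buckling occurs about the weak axis: I_min = h·b³/12 with b = 73.2 mm (the shorter side).
I_min = 129×73.2³/12 = 4.216×10^6 mm⁴
I = 4.216×10^6 mm⁴ = 4.216×10^-6 m⁴
Effective length L_e = K·L = 2 × 3.03 = 6.060 m
P_cr = π²EI / L_e² = π² × 13.7×10⁹ × 4.216×10^-6 / 6.060² = 1.552×10^4 N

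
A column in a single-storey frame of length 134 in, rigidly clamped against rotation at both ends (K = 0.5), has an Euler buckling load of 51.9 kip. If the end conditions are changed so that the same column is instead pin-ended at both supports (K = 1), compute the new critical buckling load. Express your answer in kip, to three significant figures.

P_cr ≈ 13.0 kip

P_cr ∝ 1/K², so P_cr,new = P_cr,old × (K_old/K_new)² = 51.9 × (0.5/1)²
= 51.9 × 0.2500 = 13.0 kip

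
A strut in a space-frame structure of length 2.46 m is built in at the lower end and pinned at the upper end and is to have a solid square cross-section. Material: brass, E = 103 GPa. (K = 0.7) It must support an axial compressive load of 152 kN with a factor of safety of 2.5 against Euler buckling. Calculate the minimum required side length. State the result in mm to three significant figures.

a ≈ 60.4 mm

Required P_cr = n·P = 2.5 × 152 = 380.0 kN
L_e = K·L = 0.7 × 2.46 = 1.722 m
Required I = P_cr·L_e²/(π²E) = 3.800×10^5 × 1.722² / (π² × 1.03×10^11) = 1.108×10^-6 m⁴
I_req = 1.108×10^6 mm⁴
Solid square: I = a⁴/12  ⇒  a = (12I)^(1/4) = (12×1.108×10^6)^(1/4) = 60.4 mm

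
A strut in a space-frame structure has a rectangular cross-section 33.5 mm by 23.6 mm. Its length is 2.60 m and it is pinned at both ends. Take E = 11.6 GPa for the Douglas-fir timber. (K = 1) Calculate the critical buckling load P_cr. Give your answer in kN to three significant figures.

P_cr ≈ 0.621 kN

Buckling occurs about the weak axis: I_min = h·b³/12 with b = 23.6 mm (the shorter side).
I_min = 33.5×23.6³/12 = 3.669×10^4 mm⁴
I = 3.669×10^4 mm⁴ = 3.669×10^-8 m⁴
Effective length L_e = K·L = 1 × 2.60 = 2.600 m
P_cr = π²EI / L_e² = π² × 11.6×10⁹ × 3.669×10^-8 / 2.600² = 621.5 N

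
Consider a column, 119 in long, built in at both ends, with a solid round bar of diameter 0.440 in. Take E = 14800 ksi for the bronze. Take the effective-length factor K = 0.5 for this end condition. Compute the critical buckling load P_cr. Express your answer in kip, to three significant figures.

P_cr ≈ 0.0759 kip

I = πd⁴/64 = π×0.440⁴/64 = 1.840×10^-3 in⁴
Effective length L_e = K·L = 0.5 × 119 = 59.50 in
P_cr = π²EI / L_e² = π² × 14800×10³ × 1.840×10^-3 / 59.50² = 75.91 lb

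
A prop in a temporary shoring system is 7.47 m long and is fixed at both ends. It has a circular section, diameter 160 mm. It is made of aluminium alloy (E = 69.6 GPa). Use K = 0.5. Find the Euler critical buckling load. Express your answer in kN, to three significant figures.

I = πd⁴/64 = π×160⁴/64 = 3.217×10^7 mm⁴
I = 3.217×10^7 mm⁴ = 3.217×10^-5 m⁴
Effective length L_e = K·L = 0.5 × 7.47 = 3.735 m
P_cr = π²EI / L_e² = π² × 69.6×10⁹ × 3.217×10^-5 / 3.735² = 1.584×10^6 N

P_cr ≈ 1580 kN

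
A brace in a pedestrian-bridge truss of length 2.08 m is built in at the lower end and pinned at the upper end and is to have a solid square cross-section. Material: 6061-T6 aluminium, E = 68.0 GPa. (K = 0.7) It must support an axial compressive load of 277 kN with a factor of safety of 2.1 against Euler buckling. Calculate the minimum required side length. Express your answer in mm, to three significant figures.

a ≈ 68.5 mm

Required P_cr = n·P = 2.1 × 277 = 581.7 kN
L_e = K·L = 0.7 × 2.08 = 1.456 m
Required I = P_cr·L_e²/(π²E) = 5.817×10^5 × 1.456² / (π² × 6.80×10^10) = 1.837×10^-6 m⁴
I_req = 1.837×10^6 mm⁴
Solid square: I = a⁴/12  ⇒  a = (12I)^(1/4) = (12×1.837×10^6)^(1/4) = 68.5 mm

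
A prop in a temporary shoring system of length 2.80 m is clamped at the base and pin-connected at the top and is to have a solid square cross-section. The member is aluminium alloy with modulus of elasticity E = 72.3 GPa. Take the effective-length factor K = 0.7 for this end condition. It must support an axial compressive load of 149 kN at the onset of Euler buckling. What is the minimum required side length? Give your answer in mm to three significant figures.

a ≈ 55.7 mm

L_e = K·L = 0.7 × 2.80 = 1.960 m
Required I = P_cr·L_e²/(π²E) = 1.490×10^5 × 1.960² / (π² × 7.23×10^10) = 8.022×10^-7 m⁴
I_req = 8.022×10^5 mm⁴
Solid square: I = a⁴/12  ⇒  a = (12I)^(1/4) = (12×8.022×10^5)^(1/4) = 55.7 mm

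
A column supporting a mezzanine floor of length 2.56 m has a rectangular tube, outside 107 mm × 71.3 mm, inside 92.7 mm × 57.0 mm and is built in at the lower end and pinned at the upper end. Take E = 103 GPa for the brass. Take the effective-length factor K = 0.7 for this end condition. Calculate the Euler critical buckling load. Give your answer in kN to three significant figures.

Weak-axis I_min = (h_o·b_o³ − h_i·b_i³)/12 with b_o = 71.3, b_i = 57.00 mm (shorter outer/inner sides).
I_min = (107×71.3³ − 92.70×57.00³)/12 = 1.801×10^6 mm⁴
I = 1.801×10^6 mm⁴ = 1.801×10^-6 m⁴
Effective length L_e = K·L = 0.7 × 2.56 = 1.792 m
P_cr = π²EI / L_e² = π² × 103×10⁹ × 1.801×10^-6 / 1.792² = 5.703×10^5 N

P_cr ≈ 570 kN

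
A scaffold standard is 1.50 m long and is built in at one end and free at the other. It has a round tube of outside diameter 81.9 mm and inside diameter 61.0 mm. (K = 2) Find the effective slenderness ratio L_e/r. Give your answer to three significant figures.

λ ≈ 118

d_o = 81.9 mm, d_i = 61.0 mm
I = π(d_o⁴ − d_i⁴)/64 = π(81.9⁴ − 61.00⁴)/64 = 1.529×10^6 mm⁴
A = 2.346×10^3 mm²;  r_min = √(I/A) = √(1.529×10^6/2.346×10^3) = 25.53 mm
L_e = K·L = 2 × 1.50 m = 3.000 m = 3000.0 mm
λ = L_e / r_min = 3000.0 / 25.53 = 118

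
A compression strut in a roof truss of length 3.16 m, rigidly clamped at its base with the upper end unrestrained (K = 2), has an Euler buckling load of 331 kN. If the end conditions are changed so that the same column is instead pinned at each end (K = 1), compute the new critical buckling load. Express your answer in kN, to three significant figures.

P_cr ∝ 1/K², so P_cr,new = P_cr,old × (K_old/K_new)² = 331 × (2/1)²
= 331 × 4.000 = 1320 kN

P_cr ≈ 1320 kN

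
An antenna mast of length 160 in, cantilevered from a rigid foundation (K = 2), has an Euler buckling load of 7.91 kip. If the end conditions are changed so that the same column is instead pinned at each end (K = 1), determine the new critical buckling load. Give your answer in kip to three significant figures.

P_cr ≈ 31.6 kip

P_cr ∝ 1/K², so P_cr,new = P_cr,old × (K_old/K_new)² = 7.91 × (2/1)²
= 7.91 × 4.000 = 31.6 kip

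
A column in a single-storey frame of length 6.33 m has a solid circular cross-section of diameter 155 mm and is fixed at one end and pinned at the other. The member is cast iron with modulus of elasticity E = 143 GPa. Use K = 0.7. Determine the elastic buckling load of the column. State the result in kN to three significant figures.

P_cr ≈ 2040 kN

I = πd⁴/64 = π×155⁴/64 = 2.833×10^7 mm⁴
I = 2.833×10^7 mm⁴ = 2.833×10^-5 m⁴
Effective length L_e = K·L = 0.7 × 6.33 = 4.431 m
P_cr = π²EI / L_e² = π² × 143×10⁹ × 2.833×10^-5 / 4.431² = 2.037×10^6 N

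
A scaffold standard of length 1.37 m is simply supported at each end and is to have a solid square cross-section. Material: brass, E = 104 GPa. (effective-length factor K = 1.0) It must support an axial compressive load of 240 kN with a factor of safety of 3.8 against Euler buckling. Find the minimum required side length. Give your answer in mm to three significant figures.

a ≈ 66.9 mm

Required P_cr = n·P = 3.8 × 240 = 912.0 kN
L_e = K·L = 1 × 1.37 = 1.370 m
Required I = P_cr·L_e²/(π²E) = 9.120×10^5 × 1.370² / (π² × 1.04×10^11) = 1.668×10^-6 m⁴
I_req = 1.668×10^6 mm⁴
Solid square: I = a⁴/12  ⇒  a = (12I)^(1/4) = (12×1.668×10^6)^(1/4) = 66.9 mm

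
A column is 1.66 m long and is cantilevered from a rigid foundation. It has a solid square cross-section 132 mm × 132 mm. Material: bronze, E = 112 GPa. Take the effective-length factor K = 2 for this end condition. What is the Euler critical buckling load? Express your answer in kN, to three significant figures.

P_cr ≈ 2540 kN

I = a⁴/12 = 132⁴/12 = 2.530×10^7 mm⁴
I = 2.530×10^7 mm⁴ = 2.530×10^-5 m⁴
Effective length L_e = K·L = 2 × 1.66 = 3.320 m
P_cr = π²EI / L_e² = π² × 112×10⁹ × 2.530×10^-5 / 3.320² = 2.537×10^6 N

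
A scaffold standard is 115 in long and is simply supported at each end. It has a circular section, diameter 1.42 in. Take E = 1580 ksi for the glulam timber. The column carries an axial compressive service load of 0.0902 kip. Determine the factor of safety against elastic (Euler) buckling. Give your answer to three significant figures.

n ≈ 2.61

I = πd⁴/64 = π×1.42⁴/64 = 0.1996 in⁴
Effective length L_e = K·L = 1 × 115 = 115.0 in
P_cr = π²EI / L_e² = π² × 1580×10³ × 0.1996 / 115.0² = 235.3 lb
Factor of safety n = P_cr / P = 0.23533 / 0.0902 = 2.61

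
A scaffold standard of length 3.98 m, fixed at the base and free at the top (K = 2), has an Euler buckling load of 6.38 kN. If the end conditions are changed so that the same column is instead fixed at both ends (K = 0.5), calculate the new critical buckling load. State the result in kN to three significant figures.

P_cr ∝ 1/K², so P_cr,new = P_cr,old × (K_old/K_new)² = 6.38 × (2/0.5)²
= 6.38 × 16.00 = 102 kN

P_cr ≈ 102 kN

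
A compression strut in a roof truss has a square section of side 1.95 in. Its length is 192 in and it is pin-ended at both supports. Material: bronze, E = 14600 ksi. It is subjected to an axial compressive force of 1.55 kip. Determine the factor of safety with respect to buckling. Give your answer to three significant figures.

n ≈ 3.04

I = a⁴/12 = 1.95⁴/12 = 1.205 in⁴
Effective length L_e = K·L = 1 × 192 = 192.0 in
P_cr = π²EI / L_e² = π² × 14600×10³ × 1.205 / 192.0² = 4.710×10^3 lb
Factor of safety n = P_cr / P = 4.7099 / 1.55 = 3.04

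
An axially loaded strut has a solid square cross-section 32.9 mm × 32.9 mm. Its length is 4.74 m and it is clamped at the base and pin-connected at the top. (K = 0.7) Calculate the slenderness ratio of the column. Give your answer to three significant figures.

λ ≈ 349

For a square r = a/√12 = 32.9/√12 = 9.497 mm
L_e = K·L = 0.7 × 4.74 m = 3.318 m = 3318.0 mm
λ = L_e / r_min = 3318.0 / 9.497 = 349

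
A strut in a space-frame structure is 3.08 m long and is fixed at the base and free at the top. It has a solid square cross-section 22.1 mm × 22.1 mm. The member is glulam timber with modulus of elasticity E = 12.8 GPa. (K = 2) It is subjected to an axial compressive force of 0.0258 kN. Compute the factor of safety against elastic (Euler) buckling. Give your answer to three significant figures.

I = a⁴/12 = 22.1⁴/12 = 1.988×10^4 mm⁴
I = 1.988×10^4 mm⁴ = 1.988×10^-8 m⁴
Effective length L_e = K·L = 2 × 3.08 = 6.160 m
P_cr = π²EI / L_e² = π² × 12.8×10⁹ × 1.988×10^-8 / 6.160² = 66.18 N
Factor of safety n = P_cr / P = 0.066181 / 0.0258 = 2.57

n ≈ 2.57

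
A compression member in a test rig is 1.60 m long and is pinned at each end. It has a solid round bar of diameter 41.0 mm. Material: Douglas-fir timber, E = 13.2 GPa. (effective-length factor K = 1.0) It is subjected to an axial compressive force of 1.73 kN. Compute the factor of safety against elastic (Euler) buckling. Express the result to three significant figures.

n ≈ 4.08

I = πd⁴/64 = π×41.0⁴/64 = 1.387×10^5 mm⁴
I = 1.387×10^5 mm⁴ = 1.387×10^-7 m⁴
Effective length L_e = K·L = 1 × 1.60 = 1.600 m
P_cr = π²EI / L_e² = π² × 13.2×10⁹ × 1.387×10^-7 / 1.600² = 7.059×10^3 N
Factor of safety n = P_cr / P = 7.0589 / 1.73 = 4.08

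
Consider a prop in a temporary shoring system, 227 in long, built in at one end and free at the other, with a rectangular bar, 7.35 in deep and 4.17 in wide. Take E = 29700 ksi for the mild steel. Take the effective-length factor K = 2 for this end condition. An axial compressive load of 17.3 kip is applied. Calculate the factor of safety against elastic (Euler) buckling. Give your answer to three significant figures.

Buckling occurs about the weak axis: I_min = h·b³/12 with b = 4.17 in (the shorter side).
I_min = 7.35×4.17³/12 = 44.41 in⁴
Effective length L_e = K·L = 2 × 227 = 454.0 in
P_cr = π²EI / L_e² = π² × 29700×10³ × 44.41 / 454.0² = 6.316×10^4 lb
Factor of safety n = P_cr / P = 63.162 / 17.3 = 3.65

n ≈ 3.65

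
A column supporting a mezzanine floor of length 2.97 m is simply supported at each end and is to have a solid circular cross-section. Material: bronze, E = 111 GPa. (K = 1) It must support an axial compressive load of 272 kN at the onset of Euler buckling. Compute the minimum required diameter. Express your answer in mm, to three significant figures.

d ≈ 81.7 mm

L_e = K·L = 1 × 2.97 = 2.970 m
Required I = P_cr·L_e²/(π²E) = 2.720×10^5 × 2.970² / (π² × 1.11×10^11) = 2.190×10^-6 m⁴
I_req = 2.190×10^6 mm⁴
Solid circle: I = πd⁴/64  ⇒  d = (64I/π)^(1/4) = (64×2.190×10^6/π)^(1/4) = 81.7 mm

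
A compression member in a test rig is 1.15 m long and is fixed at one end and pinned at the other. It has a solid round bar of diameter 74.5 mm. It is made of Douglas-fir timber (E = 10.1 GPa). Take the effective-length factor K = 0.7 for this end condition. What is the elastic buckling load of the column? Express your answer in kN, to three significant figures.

I = πd⁴/64 = π×74.5⁴/64 = 1.512×10^6 mm⁴
I = 1.512×10^6 mm⁴ = 1.512×10^-6 m⁴
Effective length L_e = K·L = 0.7 × 1.15 = 0.8050 m
P_cr = π²EI / L_e² = π² × 10.1×10⁹ × 1.512×10^-6 / 0.8050² = 2.326×10^5 N

P_cr ≈ 233 kN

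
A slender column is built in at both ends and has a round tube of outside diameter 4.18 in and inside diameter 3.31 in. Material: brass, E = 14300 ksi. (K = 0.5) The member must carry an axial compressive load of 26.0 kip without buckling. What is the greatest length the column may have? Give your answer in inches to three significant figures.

L_max ≈ 444 in

d_o = 4.18 in, d_i = 3.31 in
I = π(d_o⁴ − d_i⁴)/64 = π(4.18⁴ − 3.310⁴)/64 = 9.093 in⁴
At the buckling limit P_cr = P = 2.600×10^4 lb
From P_cr = π²EI/(K·L)²:  L = (1/K)·√(π²EI/P_cr) = (1/0.5)·√(π²×1.43×10^7×9.093/2.600×10^4)
L = 444 in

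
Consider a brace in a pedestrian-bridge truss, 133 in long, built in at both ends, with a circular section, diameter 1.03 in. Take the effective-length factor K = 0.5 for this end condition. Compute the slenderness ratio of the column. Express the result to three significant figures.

I = πd⁴/64 = π×1.03⁴/64 = 5.525×10^-2 in⁴
A = 0.8332 in²;  r_min = √(I/A) = √(5.525×10^-2/0.8332) = 0.2575 in
L_e = K·L = 0.5 × 133 = 66.50 in
λ = L_e / r_min = 66.500 / 0.2575 = 258

λ ≈ 258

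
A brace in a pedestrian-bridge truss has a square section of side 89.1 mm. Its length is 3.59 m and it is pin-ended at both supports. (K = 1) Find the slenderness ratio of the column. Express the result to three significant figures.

For a square r = a/√12 = 89.1/√12 = 25.72 mm
L_e = K·L = 1 × 3.59 m = 3.590 m = 3590.0 mm
λ = L_e / r_min = 3590.0 / 25.72 = 140

λ ≈ 140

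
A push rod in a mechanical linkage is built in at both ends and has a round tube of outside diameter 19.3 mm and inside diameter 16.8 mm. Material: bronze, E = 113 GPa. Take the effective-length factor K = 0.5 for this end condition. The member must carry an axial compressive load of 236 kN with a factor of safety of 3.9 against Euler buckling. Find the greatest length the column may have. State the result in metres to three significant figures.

L_max ≈ 0.119 m

d_o = 19.3 mm, d_i = 16.8 mm
I = π(d_o⁴ − d_i⁴)/64 = π(19.3⁴ − 16.80⁴)/64 = 2.901×10^3 mm⁴
I = 2.901×10^-9 m⁴
Required critical load P_cr = n·P = 3.9 × 236 = 920.4 kN = 9.204×10^5 N
From P_cr = π²EI/(K·L)²:  L = (1/K)·√(π²EI/P_cr) = (1/0.5)·√(π²×1.13×10^11×2.901×10^-9/9.204×10^5)
L = 0.119 m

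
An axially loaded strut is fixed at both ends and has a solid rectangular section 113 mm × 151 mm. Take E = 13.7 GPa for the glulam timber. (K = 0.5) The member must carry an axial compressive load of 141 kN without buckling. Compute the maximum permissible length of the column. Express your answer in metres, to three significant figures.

L_max ≈ 8.35 m

Buckling occurs about the weak axis: I_min = h·b³/12 with b = 113 mm (the shorter side).
I_min = 151×113³/12 = 1.816×10^7 mm⁴
I = 1.816×10^-5 m⁴
At the buckling limit P_cr = P = 1.410×10^5 N
From P_cr = π²EI/(K·L)²:  L = (1/K)·√(π²EI/P_cr) = (1/0.5)·√(π²×1.37×10^10×1.816×10^-5/1.410×10^5)
L = 8.35 m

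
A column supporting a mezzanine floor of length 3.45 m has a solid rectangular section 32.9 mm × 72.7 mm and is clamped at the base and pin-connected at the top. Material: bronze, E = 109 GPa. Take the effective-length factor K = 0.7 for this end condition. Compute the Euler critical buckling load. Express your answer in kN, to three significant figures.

P_cr ≈ 39.8 kN

Buckling occurs about the weak axis: I_min = h·b³/12 with b = 32.9 mm (the shorter side).
I_min = 72.7×32.9³/12 = 2.157×10^5 mm⁴
I = 2.157×10^5 mm⁴ = 2.157×10^-7 m⁴
Effective length L_e = K·L = 0.7 × 3.45 = 2.415 m
P_cr = π²EI / L_e² = π² × 109×10⁹ × 2.157×10^-7 / 2.415² = 3.980×10^4 N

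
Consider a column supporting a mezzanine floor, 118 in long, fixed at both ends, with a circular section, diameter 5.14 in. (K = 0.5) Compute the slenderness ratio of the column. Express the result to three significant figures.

For a solid circle r = d/4 = 5.14/4 = 1.285 in
L_e = K·L = 0.5 × 118 = 59.00 in
λ = L_e / r_min = 59.000 / 1.285 = 45.9

λ ≈ 45.9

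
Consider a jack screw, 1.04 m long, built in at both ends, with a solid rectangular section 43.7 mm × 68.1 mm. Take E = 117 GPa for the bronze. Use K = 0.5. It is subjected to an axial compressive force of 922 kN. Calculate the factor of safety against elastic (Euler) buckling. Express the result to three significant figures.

Buckling occurs about the weak axis: I_min = h·b³/12 with b = 43.7 mm (the shorter side).
I_min = 68.1×43.7³/12 = 4.736×10^5 mm⁴
I = 4.736×10^5 mm⁴ = 4.736×10^-7 m⁴
Effective length L_e = K·L = 0.5 × 1.04 = 0.5200 m
P_cr = π²EI / L_e² = π² × 117×10⁹ × 4.736×10^-7 / 0.5200² = 2.023×10^6 N
Factor of safety n = P_cr / P = 2022.5 / 922 = 2.19

n ≈ 2.19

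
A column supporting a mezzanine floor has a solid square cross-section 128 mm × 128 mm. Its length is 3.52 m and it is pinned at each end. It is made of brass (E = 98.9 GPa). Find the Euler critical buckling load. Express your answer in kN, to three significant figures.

I = a⁴/12 = 128⁴/12 = 2.237×10^7 mm⁴
I = 2.237×10^7 mm⁴ = 2.237×10^-5 m⁴
Effective length L_e = K·L = 1 × 3.52 = 3.520 m
P_cr = π²EI / L_e² = π² × 98.9×10⁹ × 2.237×10^-5 / 3.520² = 1.762×10^6 N

P_cr ≈ 1760 kN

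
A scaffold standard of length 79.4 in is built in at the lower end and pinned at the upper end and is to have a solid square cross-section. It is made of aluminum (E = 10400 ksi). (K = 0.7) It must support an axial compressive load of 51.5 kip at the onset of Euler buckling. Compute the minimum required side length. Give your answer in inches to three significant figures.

L_e = K·L = 0.7 × 79.4 = 55.58 in
Required I = P_cr·L_e²/(π²E) = 5.150×10^4 × 55.58² / (π² × 1.04×10^7) = 1.550 in⁴
Solid square: I = a⁴/12  ⇒  a = (12I)^(1/4) = (12×1.550)^(1/4) = 2.08 in

a ≈ 2.08 in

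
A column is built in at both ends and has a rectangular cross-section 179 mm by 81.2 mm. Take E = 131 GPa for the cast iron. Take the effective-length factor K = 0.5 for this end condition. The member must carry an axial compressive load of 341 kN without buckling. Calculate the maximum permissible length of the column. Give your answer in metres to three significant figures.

Buckling occurs about the weak axis: I_min = h·b³/12 with b = 81.2 mm (the shorter side).
I_min = 179×81.2³/12 = 7.986×10^6 mm⁴
I = 7.986×10^-6 m⁴
At the buckling limit P_cr = P = 3.410×10^5 N
From P_cr = π²EI/(K·L)²:  L = (1/K)·√(π²EI/P_cr) = (1/0.5)·√(π²×1.31×10^11×7.986×10^-6/3.410×10^5)
L = 11.0 m

L_max ≈ 11.0 m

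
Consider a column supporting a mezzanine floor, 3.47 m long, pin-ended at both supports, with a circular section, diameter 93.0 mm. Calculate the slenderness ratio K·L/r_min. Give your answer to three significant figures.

I = πd⁴/64 = π×93.0⁴/64 = 3.672×10^6 mm⁴
A = 6.793×10^3 mm²;  r_min = √(I/A) = √(3.672×10^6/6.793×10^3) = 23.25 mm
L_e = K·L = 1 × 3.47 m = 3.470 m = 3470.0 mm
λ = L_e / r_min = 3470.0 / 23.25 = 149

λ ≈ 149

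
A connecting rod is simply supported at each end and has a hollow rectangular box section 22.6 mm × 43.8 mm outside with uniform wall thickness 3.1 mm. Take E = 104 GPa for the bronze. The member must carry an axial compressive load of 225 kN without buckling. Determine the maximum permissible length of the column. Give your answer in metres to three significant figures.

L_max ≈ 0.359 m

Inner dimensions: h_i = 43.8 − 2×3.1 = 37.60 mm, b_i = 22.6 − 2×3.1 = 16.40 mm
Weak-axis I_min = (h_o·b_o³ − h_i·b_i³)/12 with b_o = 22.6, b_i = 16.40 mm (shorter outer/inner sides).
I_min = (43.8×22.6³ − 37.60×16.40³)/12 = 2.831×10^4 mm⁴
I = 2.831×10^-8 m⁴
At the buckling limit P_cr = P = 2.250×10^5 N
From P_cr = π²EI/(K·L)²:  L = (1/K)·√(π²EI/P_cr) = (1/1)·√(π²×1.04×10^11×2.831×10^-8/2.250×10^5)
L = 0.359 m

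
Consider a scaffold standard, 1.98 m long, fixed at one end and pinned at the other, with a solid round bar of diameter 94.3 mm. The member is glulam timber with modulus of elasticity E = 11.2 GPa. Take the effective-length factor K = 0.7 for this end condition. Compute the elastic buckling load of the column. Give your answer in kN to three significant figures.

P_cr ≈ 223 kN

I = πd⁴/64 = π×94.3⁴/64 = 3.882×10^6 mm⁴
I = 3.882×10^6 mm⁴ = 3.882×10^-6 m⁴
Effective length L_e = K·L = 0.7 × 1.98 = 1.386 m
P_cr = π²EI / L_e² = π² × 11.2×10⁹ × 3.882×10^-6 / 1.386² = 2.234×10^5 N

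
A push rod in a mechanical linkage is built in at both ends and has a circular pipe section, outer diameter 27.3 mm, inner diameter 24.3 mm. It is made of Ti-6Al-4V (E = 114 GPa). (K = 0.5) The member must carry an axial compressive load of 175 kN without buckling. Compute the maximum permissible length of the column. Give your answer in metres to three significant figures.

d_o = 27.3 mm, d_i = 24.3 mm
I = π(d_o⁴ − d_i⁴)/64 = π(27.3⁴ − 24.30⁴)/64 = 1.015×10^4 mm⁴
I = 1.015×10^-8 m⁴
At the buckling limit P_cr = P = 1.750×10^5 N
From P_cr = π²EI/(K·L)²:  L = (1/K)·√(π²EI/P_cr) = (1/0.5)·√(π²×1.14×10^11×1.015×10^-8/1.750×10^5)
L = 0.511 m

L_max ≈ 0.511 m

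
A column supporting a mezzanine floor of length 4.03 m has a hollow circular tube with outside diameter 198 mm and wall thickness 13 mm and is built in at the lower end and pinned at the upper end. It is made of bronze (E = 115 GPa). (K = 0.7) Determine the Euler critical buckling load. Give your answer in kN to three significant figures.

Inner diameter d_i = 198 − 2×13 = 172.0 mm
I = π(d_o⁴ − d_i⁴)/64 = π(198⁴ − 172.0⁴)/64 = 3.248×10^7 mm⁴
I = 3.248×10^7 mm⁴ = 3.248×10^-5 m⁴
Effective length L_e = K·L = 0.7 × 4.03 = 2.821 m
P_cr = π²EI / L_e² = π² × 115×10⁹ × 3.248×10^-5 / 2.821² = 4.633×10^6 N

P_cr ≈ 4630 kN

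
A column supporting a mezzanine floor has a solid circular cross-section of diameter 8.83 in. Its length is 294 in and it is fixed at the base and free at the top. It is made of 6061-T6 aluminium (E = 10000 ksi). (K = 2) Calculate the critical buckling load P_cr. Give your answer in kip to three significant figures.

P_cr ≈ 85.2 kip

I = πd⁴/64 = π×8.83⁴/64 = 298.4 in⁴
Effective length L_e = K·L = 2 × 294 = 588.0 in
P_cr = π²EI / L_e² = π² × 10000×10³ × 298.4 / 588.0² = 8.518×10^4 lb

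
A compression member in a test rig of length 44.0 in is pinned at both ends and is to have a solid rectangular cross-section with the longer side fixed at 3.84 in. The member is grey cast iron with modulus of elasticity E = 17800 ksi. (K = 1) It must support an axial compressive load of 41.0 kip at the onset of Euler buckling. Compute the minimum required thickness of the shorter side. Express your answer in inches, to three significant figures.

L_e = K·L = 1 × 44.0 = 44.00 in
Required I = P_cr·L_e²/(π²E) = 4.100×10^4 × 44.00² / (π² × 1.78×10^7) = 0.4518 in⁴
Rectangle, weak axis: I_min = h·b³/12 with h = 3.84 in fixed  ⇒  b = (12I/h)^(1/3) = 1.12 in

b ≈ 1.12 in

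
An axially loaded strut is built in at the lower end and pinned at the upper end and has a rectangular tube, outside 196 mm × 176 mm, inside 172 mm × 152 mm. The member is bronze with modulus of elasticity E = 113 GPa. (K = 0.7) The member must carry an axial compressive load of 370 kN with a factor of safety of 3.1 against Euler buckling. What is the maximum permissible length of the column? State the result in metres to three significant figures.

L_max ≈ 8.76 m

Weak-axis I_min = (h_o·b_o³ − h_i·b_i³)/12 with b_o = 176, b_i = 152.0 mm (shorter outer/inner sides).
I_min = (196×176³ − 172.0×152.0³)/12 = 3.871×10^7 mm⁴
I = 3.871×10^-5 m⁴
Required critical load P_cr = n·P = 3.1 × 370 = 1147 kN = 1.147×10^6 N
From P_cr = π²EI/(K·L)²:  L = (1/K)·√(π²EI/P_cr) = (1/0.7)·√(π²×1.13×10^11×3.871×10^-5/1.147×10^6)
L = 8.76 m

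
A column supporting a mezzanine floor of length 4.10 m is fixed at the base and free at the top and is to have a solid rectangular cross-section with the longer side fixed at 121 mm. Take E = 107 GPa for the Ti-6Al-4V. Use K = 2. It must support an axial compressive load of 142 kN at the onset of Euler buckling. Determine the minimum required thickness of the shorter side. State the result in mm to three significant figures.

b ≈ 96.4 mm

L_e = K·L = 2 × 4.10 = 8.200 m
Required I = P_cr·L_e²/(π²E) = 1.420×10^5 × 8.200² / (π² × 1.07×10^11) = 9.041×10^-6 m⁴
I_req = 9.041×10^6 mm⁴
Rectangle, weak axis: I_min = h·b³/12 with h = 121 mm fixed  ⇒  b = (12I/h)^(1/3) = 96.4 mm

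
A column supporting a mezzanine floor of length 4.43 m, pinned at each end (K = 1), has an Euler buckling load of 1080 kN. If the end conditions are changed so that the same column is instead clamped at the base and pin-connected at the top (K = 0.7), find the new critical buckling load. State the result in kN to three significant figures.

P_cr ∝ 1/K², so P_cr,new = P_cr,old × (K_old/K_new)² = 1080 × (1/0.7)²
= 1080 × 2.041 = 2200 kN

P_cr ≈ 2200 kN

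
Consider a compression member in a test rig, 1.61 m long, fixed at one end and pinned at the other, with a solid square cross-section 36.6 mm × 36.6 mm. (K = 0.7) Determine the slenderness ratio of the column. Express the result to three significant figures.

λ ≈ 107

I = a⁴/12 = 36.6⁴/12 = 1.495×10^5 mm⁴
A = 1.340×10^3 mm²;  r_min = √(I/A) = √(1.495×10^5/1.340×10^3) = 10.57 mm
L_e = K·L = 0.7 × 1.61 m = 1.127 m = 1127.0 mm
λ = L_e / r_min = 1127.0 / 10.57 = 107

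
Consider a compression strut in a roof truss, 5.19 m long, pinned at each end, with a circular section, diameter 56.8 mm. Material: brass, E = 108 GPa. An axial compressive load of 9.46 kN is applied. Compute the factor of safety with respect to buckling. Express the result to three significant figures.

n ≈ 2.14

I = πd⁴/64 = π×56.8⁴/64 = 5.109×10^5 mm⁴
I = 5.109×10^5 mm⁴ = 5.109×10^-7 m⁴
Effective length L_e = K·L = 1 × 5.19 = 5.190 m
P_cr = π²EI / L_e² = π² × 108×10⁹ × 5.109×10^-7 / 5.190² = 2.022×10^4 N
Factor of safety n = P_cr / P = 20.219 / 9.46 = 2.14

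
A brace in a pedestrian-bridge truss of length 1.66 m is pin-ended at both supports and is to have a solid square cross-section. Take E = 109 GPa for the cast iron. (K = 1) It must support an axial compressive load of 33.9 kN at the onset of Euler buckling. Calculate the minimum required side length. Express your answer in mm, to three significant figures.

L_e = K·L = 1 × 1.66 = 1.660 m
Required I = P_cr·L_e²/(π²E) = 3.390×10^4 × 1.660² / (π² × 1.09×10^11) = 8.683×10^-8 m⁴
I_req = 8.683×10^4 mm⁴
Solid square: I = a⁴/12  ⇒  a = (12I)^(1/4) = (12×8.683×10^4)^(1/4) = 31.9 mm

a ≈ 31.9 mm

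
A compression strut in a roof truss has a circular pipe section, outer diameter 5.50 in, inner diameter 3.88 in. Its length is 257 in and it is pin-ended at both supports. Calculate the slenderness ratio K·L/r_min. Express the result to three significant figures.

λ ≈ 153

d_o = 5.50 in, d_i = 3.88 in
I = π(d_o⁴ − d_i⁴)/64 = π(5.50⁴ − 3.880⁴)/64 = 33.79 in⁴
A = 11.93 in²;  r_min = √(I/A) = √(33.79/11.93) = 1.683 in
L_e = K·L = 1 × 257 = 257.0 in
λ = L_e / r_min = 257.00 / 1.683 = 153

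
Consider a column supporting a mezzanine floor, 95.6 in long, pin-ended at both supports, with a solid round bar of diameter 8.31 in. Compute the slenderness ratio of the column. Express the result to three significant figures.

For a solid circle r = d/4 = 8.31/4 = 2.078 in
L_e = K·L = 1 × 95.6 = 95.60 in
λ = L_e / r_min = 95.600 / 2.078 = 46.0

λ ≈ 46.0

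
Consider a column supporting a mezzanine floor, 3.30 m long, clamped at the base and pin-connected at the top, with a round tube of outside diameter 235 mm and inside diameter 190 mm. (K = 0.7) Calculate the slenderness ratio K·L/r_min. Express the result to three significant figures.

d_o = 235 mm, d_i = 190 mm
I = π(d_o⁴ − d_i⁴)/64 = π(235⁴ − 190.0⁴)/64 = 8.574×10^7 mm⁴
A = 1.502×10^4 mm²;  r_min = √(I/A) = √(8.574×10^7/1.502×10^4) = 75.55 mm
L_e = K·L = 0.7 × 3.30 m = 2.310 m = 2310.0 mm
λ = L_e / r_min = 2310.0 / 75.55 = 30.6

λ ≈ 30.6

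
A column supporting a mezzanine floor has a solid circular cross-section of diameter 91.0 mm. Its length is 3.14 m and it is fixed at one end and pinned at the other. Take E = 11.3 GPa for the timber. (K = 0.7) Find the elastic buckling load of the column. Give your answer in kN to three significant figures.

I = πd⁴/64 = π×91.0⁴/64 = 3.366×10^6 mm⁴
I = 3.366×10^6 mm⁴ = 3.366×10^-6 m⁴
Effective length L_e = K·L = 0.7 × 3.14 = 2.198 m
P_cr = π²EI / L_e² = π² × 11.3×10⁹ × 3.366×10^-6 / 2.198² = 7.771×10^4 N

P_cr ≈ 77.7 kN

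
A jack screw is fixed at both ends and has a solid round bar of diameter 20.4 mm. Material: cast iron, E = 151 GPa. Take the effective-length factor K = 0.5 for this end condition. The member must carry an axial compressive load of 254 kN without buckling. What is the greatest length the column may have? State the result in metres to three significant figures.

L_max ≈ 0.447 m

I = πd⁴/64 = π×20.4⁴/64 = 8.501×10^3 mm⁴
I = 8.501×10^-9 m⁴
At the buckling limit P_cr = P = 2.540×10^5 N
From P_cr = π²EI/(K·L)²:  L = (1/K)·√(π²EI/P_cr) = (1/0.5)·√(π²×1.51×10^11×8.501×10^-9/2.540×10^5)
L = 0.447 m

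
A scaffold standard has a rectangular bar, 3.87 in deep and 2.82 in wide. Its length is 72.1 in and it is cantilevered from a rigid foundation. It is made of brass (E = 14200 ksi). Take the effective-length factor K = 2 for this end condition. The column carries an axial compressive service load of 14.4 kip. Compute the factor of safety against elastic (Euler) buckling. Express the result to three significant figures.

Buckling occurs about the weak axis: I_min = h·b³/12 with b = 2.82 in (the shorter side).
I_min = 3.87×2.82³/12 = 7.232 in⁴
Effective length L_e = K·L = 2 × 72.1 = 144.2 in
P_cr = π²EI / L_e² = π² × 14200×10³ × 7.232 / 144.2² = 4.875×10^4 lb
Factor of safety n = P_cr / P = 48.746 / 14.4 = 3.39

n ≈ 3.39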